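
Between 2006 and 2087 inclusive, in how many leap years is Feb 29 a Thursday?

3

Leap years in 2006–2087: 20 of them.
Feb 29 weekday advances by 5 (mod 7) from one leap year to the next four years later (or differs when a century non-leap intervenes).
Leap-day weekdays: 2008:Fri 2012:Wed 2016:Mon 2020:Sat 2024:Thu✓ 2028:Tue 2032:Sun 2036:Fri 2040:Wed 2044:Mon 2048:Sat 2052:Thu✓ 2056:Tue 2060:Sun 2064:Fri 2068:Wed 2072:Mon 2076:Sat 2080:Thu✓ 2084:Tue
Thursday: 2024, 2052, 2080 → 3.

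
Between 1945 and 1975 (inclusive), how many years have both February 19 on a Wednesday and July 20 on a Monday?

1

Check each year's weekday for February 19 and July 20:
  1945: Mon/Fri  1946: Tue/Sat  1947: Wed/Sun  1948: Thu/Tue  1949: Sat/Wed  1950: Sun/Thu  1951: Mon/Fri  1952: Tue/Sun  1953: Thu/Mon  1954: Fri/Tue  1955: Sat/Wed  1956: Sun/Fri  1957: Tue/Sat  1958: Wed/Sun  …(3 more)…  1962: Mon/Fri  1963: Tue/Sat  1964: Wed/Mon ✓  1965: Fri/Tue  1966: Sat/Wed  1967: Sun/Thu  1968: Mon/Sat  1969: Wed/Sun  1970: Thu/Mon  1971: Fri/Tue  1972: Sat/Thu  1973: Mon/Fri  1974: Tue/Sat  1975: Wed/Sun
Both conditions hold in: 1964 — 1.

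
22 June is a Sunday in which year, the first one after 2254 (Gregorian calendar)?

2256

From one year to the next, a fixed date's weekday advances by 1, or by 2 when a Feb 29 lies between the two dates.
2254: June 22 is Thursday.
2255: Friday (+1)
2256: Sunday (+2)
22 June falls on a Sunday in 2256.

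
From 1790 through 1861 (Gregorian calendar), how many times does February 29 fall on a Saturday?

Leap years in 1790–1861: 17 of them.
Feb 29 weekday advances by 5 (mod 7) from one leap year to the next four years later (or differs when a century non-leap intervenes).
Leap-day weekdays: 1792:Wed 1796:Mon 1804:Wed 1808:Mon 1812:Sat✓ 1816:Thu 1820:Tue 1824:Sun 1828:Fri 1832:Wed 1836:Mon 1840:Sat✓ 1844:Thu 1848:Tue 1852:Sun 1856:Fri 1860:Wed
Saturday: 1812, 1840 → 2.

2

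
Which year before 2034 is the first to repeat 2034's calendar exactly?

Two years share a calendar iff Jan 1 falls on the same weekday and both are leap or both are common. 2034: Jan 1 is Sunday, common year.
2033: Jan 1 Saturday, common
2032: Jan 1 Thursday, leap
2031: Jan 1 Wednesday, common
2030: Jan 1 Tuesday, common
2029: Jan 1 Monday, common
2028: Jan 1 Saturday, leap
2027: Jan 1 Friday, common
2026: Jan 1 Thursday, common
2025: Jan 1 Wednesday, common
2024: Jan 1 Monday, leap
2023: Jan 1 Sunday, common
2023 matches on both conditions.

2023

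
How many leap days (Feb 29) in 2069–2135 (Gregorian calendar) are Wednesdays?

2

Leap years in 2069–2135: 15 of them.
Feb 29 weekday advances by 5 (mod 7) from one leap year to the next four years later (or differs when a century non-leap intervenes).
Leap-day weekdays: 2072:Mon 2076:Sat 2080:Thu 2084:Tue 2088:Sun 2092:Fri 2096:Wed✓ 2104:Fri 2108:Wed✓ 2112:Mon 2116:Sat 2120:Thu 2124:Tue 2128:Sun 2132:Fri
Wednesday: 2096, 2108 → 2.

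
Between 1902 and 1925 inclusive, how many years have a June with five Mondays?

8

June has 30 days; it has five Mondays when Monday falls among the first (month-length − 28) days — i.e. when June 1 is one of Monday/Sunday.
June 1 by year: 1902:Sun✓ 1903:Mon✓ 1904:Wed 1905:Thu 1906:Fri 1907:Sat 1908:Mon✓ 1909:Tue 1910:Wed 1911:Thu 1912:Sat 1913:Sun✓ 1914:Mon✓ 1915:Tue 1916:Thu 1917:Fri 1918:Sat 1919:Sun✓ 1920:Tue 1921:Wed 1922:Thu 1923:Fri 1924:Sun✓ 1925:Mon✓
Years with five Mondays: 1902, 1903, 1908, 1913, 1914, 1919, 1924, 1925 → 8.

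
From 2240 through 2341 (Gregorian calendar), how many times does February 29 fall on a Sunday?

Leap years in 2240–2341: 25 of them.
Feb 29 weekday advances by 5 (mod 7) from one leap year to the next four years later (or differs when a century non-leap intervenes).
Leap-day weekdays: 2240:Sat 2244:Thu 2248:Tue 2252:Sun✓ 2256:Fri 2260:Wed 2264:Mon 2268:Sat 2272:Thu 2276:Tue 2280:Sun✓ 2284:Fri 2288:Wed 2292:Mon 2296:Sat 2304:Mon 2308:Sat 2312:Thu 2316:Tue 2320:Sun✓ 2324:Fri 2328:Wed 2332:Mon 2336:Sat 2340:Thu
Sunday: 2252, 2280, 2320 → 3.

3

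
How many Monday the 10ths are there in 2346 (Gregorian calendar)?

1

Check the 10th of each month of 2346: Jan 10: Thu, Feb 10: Sun, Mar 10: Sun, Apr 10: Wed, May 10: Fri, Jun 10: Mon, Jul 10: Wed, Aug 10: Sat, Sep 10: Tue, Oct 10: Thu, Nov 10: Sun, Dec 10: Tue.
Monday occurs in June — 1 month.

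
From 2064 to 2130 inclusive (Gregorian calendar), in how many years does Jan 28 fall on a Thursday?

10

Track Jan 28's weekday year by year (advancing +1, or +2 across a Feb 29):
  2064: Mon  2065: Wed (+2)  2066: Thu (+1) ✓  2067: Fri (+1)  2068: Sat (+1)
  2069: Mon (+2)  2070: Tue (+1)  2071: Wed (+1)  2072: Thu (+1) ✓  2073: Sat (+2)
  2074: Sun (+1)  2075: Mon (+1)  2076: Tue (+1)  2077: Thu (+2) ✓  … (39 more years) …
  2117: Thu (+2) ✓  2118: Fri (+1)  2119: Sat (+1)  2120: Sun (+1)  2121: Tue (+2)
  2122: Wed (+1)  2123: Thu (+1) ✓  2124: Fri (+1)  2125: Sun (+2)  2126: Mon (+1)
  2127: Tue (+1)  2128: Wed (+1)  2129: Fri (+2)  2130: Sat (+1)
Thursday years: 2066, 2072, 2077, 2083, 2094, 2100, 2106, 2112, 2117, 2123 — 10 in total.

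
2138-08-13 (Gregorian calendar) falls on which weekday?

January 1, 2138 is a Wednesday.
August 13 is day 225 of the year, i.e. 224 days after Jan 1.
224 mod 7 = 0, so advance 0 weekdays from Wednesday: Wednesday.

Wednesday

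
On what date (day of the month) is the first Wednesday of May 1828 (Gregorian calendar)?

May 1, 1828 is a Thursday, so the first Wednesday is the 7th.
The first Wednesday is 7 + 0 = 7.

7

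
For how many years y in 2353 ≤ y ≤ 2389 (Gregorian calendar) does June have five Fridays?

10

June has 30 days; it has five Fridays when Friday falls among the first (month-length − 28) days — i.e. when June 1 is one of Friday/Thursday.
June 1 by year: 2353:Mon 2354:Tue 2355:Wed 2356:Fri✓ 2357:Sat 2358:Sun 2359:Mon 2360:Wed 2361:Thu✓ 2362:Fri✓ 2363:Sat 2364:Mon 2365:Tue 2366:Wed 2367:Thu✓ …(7 more)… 2375:Sun 2376:Tue 2377:Wed 2378:Thu✓ 2379:Fri✓ 2380:Sun 2381:Mon 2382:Tue 2383:Wed 2384:Fri✓ 2385:Sat 2386:Sun 2387:Mon 2388:Wed 2389:Thu✓
Years with five Fridays: 2356, 2361, 2362, 2367, 2372, 2373, 2378, 2379, 2384, 2389 → 10.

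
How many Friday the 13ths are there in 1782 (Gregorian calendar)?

2

Check the 13th of each month of 1782: Jan 13: Sun, Feb 13: Wed, Mar 13: Wed, Apr 13: Sat, May 13: Mon, Jun 13: Thu, Jul 13: Sat, Aug 13: Tue, Sep 13: Fri, Oct 13: Sun, Nov 13: Wed, Dec 13: Fri.
Friday occurs in September, December — 2 months.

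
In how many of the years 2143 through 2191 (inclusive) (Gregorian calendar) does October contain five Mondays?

20

October has 31 days; it has five Mondays when Monday falls among the first (month-length − 28) days — i.e. when October 1 is one of Monday/Sunday/Saturday.
October 1 by year: 2143:Tue 2144:Thu 2145:Fri 2146:Sat✓ 2147:Sun✓ 2148:Tue 2149:Wed 2150:Thu 2151:Fri 2152:Sun✓ 2153:Mon✓ 2154:Tue 2155:Wed 2156:Fri 2157:Sat✓ …(19 more)… 2177:Wed 2178:Thu 2179:Fri 2180:Sun✓ 2181:Mon✓ 2182:Tue 2183:Wed 2184:Fri 2185:Sat✓ 2186:Sun✓ 2187:Mon✓ 2188:Wed 2189:Thu 2190:Fri 2191:Sat✓
Years with five Mondays: 2146, 2147, 2152, 2153, 2157, 2158, 2159, 2163, 2164, 2168, 2169, 2170, 2174, 2175, 2180, 2181, 2185, 2186, 2187, 2191 → 20.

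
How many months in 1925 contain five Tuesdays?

4

A month of length L has five Tuesdays iff its first Tuesday is on day ≤ L−28 (so day 1–3 in a 31-day month, 1–2 in a 30-day month, day 1 in a leap February).
Checking each month of 1925: Jan starts Thu (31d); Feb starts Sun (28d); Mar starts Sun (31d) ✓; Apr starts Wed (30d); May starts Fri (31d); Jun starts Mon (30d) ✓; Jul starts Wed (31d); Aug starts Sat (31d); Sep starts Tue (30d) ✓; Oct starts Thu (31d); Nov starts Sun (30d); Dec starts Tue (31d) ✓.
Five-Tuesday months: March, June, September, December → 4.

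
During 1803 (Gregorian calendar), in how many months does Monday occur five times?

4

A month of length L has five Mondays iff its first Monday is on day ≤ L−28 (so day 1–3 in a 31-day month, 1–2 in a 30-day month, day 1 in a leap February).
Checking each month of 1803: Jan starts Sat (31d) ✓; Feb starts Tue (28d); Mar starts Tue (31d); Apr starts Fri (30d); May starts Sun (31d) ✓; Jun starts Wed (30d); Jul starts Fri (31d); Aug starts Mon (31d) ✓; Sep starts Thu (30d); Oct starts Sat (31d) ✓; Nov starts Tue (30d); Dec starts Thu (31d).
Five-Monday months: January, May, August, October → 4.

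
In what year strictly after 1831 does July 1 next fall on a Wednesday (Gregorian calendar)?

1835

From one year to the next, a fixed date's weekday advances by 1, or by 2 when a Feb 29 lies between the two dates.
1831: July 1 is Friday.
1832: Sunday (+2)
1833: Monday (+1)
1834: Tuesday (+1)
1835: Wednesday (+1)
July 1 falls on a Wednesday in 1835.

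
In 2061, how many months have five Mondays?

4

A month of length L has five Mondays iff its first Monday is on day ≤ L−28 (so day 1–3 in a 31-day month, 1–2 in a 30-day month, day 1 in a leap February).
Checking each month of 2061: Jan starts Sat (31d) ✓; Feb starts Tue (28d); Mar starts Tue (31d); Apr starts Fri (30d); May starts Sun (31d) ✓; Jun starts Wed (30d); Jul starts Fri (31d); Aug starts Mon (31d) ✓; Sep starts Thu (30d); Oct starts Sat (31d) ✓; Nov starts Tue (30d); Dec starts Thu (31d).
Five-Monday months: January, May, August, October → 4.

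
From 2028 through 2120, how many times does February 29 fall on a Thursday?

3

Leap years in 2028–2120: 23 of them.
Feb 29 weekday advances by 5 (mod 7) from one leap year to the next four years later (or differs when a century non-leap intervenes).
Leap-day weekdays: 2028:Tue 2032:Sun 2036:Fri 2040:Wed 2044:Mon 2048:Sat 2052:Thu✓ 2056:Tue 2060:Sun 2064:Fri 2068:Wed 2072:Mon 2076:Sat 2080:Thu✓ 2084:Tue 2088:Sun 2092:Fri 2096:Wed 2104:Fri 2108:Wed 2112:Mon 2116:Sat 2120:Thu✓
Thursday: 2052, 2080, 2120 → 3.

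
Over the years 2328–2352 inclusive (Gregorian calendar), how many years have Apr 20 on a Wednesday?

3

Track Apr 20's weekday year by year (advancing +1, or +2 across a Feb 29):
  2328: Fri  2329: Sat (+1)  2330: Sun (+1)  2331: Mon (+1)  2332: Wed (+2) ✓
  2333: Thu (+1)  2334: Fri (+1)  2335: Sat (+1)  2336: Mon (+2)  2337: Tue (+1)
  2338: Wed (+1) ✓  2339: Thu (+1)  2340: Sat (+2)  2341: Sun (+1)  2342: Mon (+1)
  2343: Tue (+1)  2344: Thu (+2)  2345: Fri (+1)  2346: Sat (+1)  2347: Sun (+1)
  2348: Tue (+2)  2349: Wed (+1) ✓  2350: Thu (+1)  2351: Fri (+1)  2352: Sun (+2)
Wednesday years: 2332, 2338, 2349 — 3 in total.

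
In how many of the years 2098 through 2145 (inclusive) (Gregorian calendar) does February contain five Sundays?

1

February has 28 days (29 in leap years); it has five Sundays when Sunday falls among the first (month-length − 28) days — i.e. when February 1 is Sunday in a leap year (never in a common year).
February 1 by year: 2098:Sat 2099:Sun 2100:Mon 2101:Tue 2102:Wed 2103:Thu 2104:Fri 2105:Sun 2106:Mon 2107:Tue 2108:Wed 2109:Fri 2110:Sat 2111:Sun 2112:Mon …(18 more)… 2131:Thu 2132:Fri 2133:Sun 2134:Mon 2135:Tue 2136:Wed 2137:Fri 2138:Sat 2139:Sun 2140:Mon 2141:Wed 2142:Thu 2143:Fri 2144:Sat 2145:Mon
Years with five Sundays: 2128 → 1.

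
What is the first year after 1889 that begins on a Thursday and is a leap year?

Jan 1 advances by 2 weekdays after a leap year and by 1 after a common year.
1889: Jan 1 is Tuesday.
1890: Wednesday
1891: Thursday
1892: Friday (leap)
1893: Sunday
1894: Monday
1895: Tuesday
1896: Wednesday (leap)
1897: Friday
1898: Saturday
1899: Sunday
1900: Monday
1901: Tuesday
1902: Wednesday
1903: Thursday
1904: Friday (leap)
1905: Sunday
1906: Monday
1907: Tuesday
1908: Wednesday (leap)
1909: Friday
1910: Saturday
1911: Sunday
1912: Monday (leap)
1913: Wednesday
1914: Thursday
1915: Friday
1916: Saturday (leap)
1917: Monday
1918: Tuesday
1919: Wednesday
1920: Thursday (leap)
1920 begins on a Thursday and is a leap year.

1920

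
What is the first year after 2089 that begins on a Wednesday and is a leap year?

Jan 1 advances by 2 weekdays after a leap year and by 1 after a common year.
2089: Jan 1 is Saturday.
2090: Sunday
2091: Monday
2092: Tuesday (leap)
2093: Thursday
2094: Friday
2095: Saturday
2096: Sunday (leap)
2097: Tuesday
2098: Wednesday
2099: Thursday
2100: Friday
2101: Saturday
2102: Sunday
2103: Monday
2104: Tuesday (leap)
2105: Thursday
2106: Friday
2107: Saturday
2108: Sunday (leap)
2109: Tuesday
2110: Wednesday
2111: Thursday
2112: Friday (leap)
2113: Sunday
2114: Monday
2115: Tuesday
2116: Wednesday (leap)
2116 begins on a Wednesday and is a leap year.

2116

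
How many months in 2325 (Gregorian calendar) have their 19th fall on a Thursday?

Check the 19th of each month of 2325: Jan 19: Mon, Feb 19: Thu, Mar 19: Thu, Apr 19: Sun, May 19: Tue, Jun 19: Fri, Jul 19: Sun, Aug 19: Wed, Sep 19: Sat, Oct 19: Mon, Nov 19: Thu, Dec 19: Sat.
Thursday occurs in February, March, November — 3 months.

3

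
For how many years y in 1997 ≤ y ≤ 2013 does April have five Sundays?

April has 30 days; it has five Sundays when Sunday falls among the first (month-length − 28) days — i.e. when April 1 is one of Sunday/Saturday.
April 1 by year: 1997:Tue 1998:Wed 1999:Thu 2000:Sat✓ 2001:Sun✓ 2002:Mon 2003:Tue 2004:Thu 2005:Fri 2006:Sat✓ 2007:Sun✓ 2008:Tue 2009:Wed 2010:Thu 2011:Fri 2012:Sun✓ 2013:Mon
Years with five Sundays: 2000, 2001, 2006, 2007, 2012 → 5.

5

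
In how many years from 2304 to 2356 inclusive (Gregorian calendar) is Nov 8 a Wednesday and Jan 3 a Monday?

2

Check each year's weekday for Nov 8 and Jan 3:
  2304: Tue/Sun  2305: Wed/Tue  2306: Thu/Wed  2307: Fri/Thu  2308: Sun/Fri  2309: Mon/Sun  2310: Tue/Mon  2311: Wed/Tue  2312: Fri/Wed  2313: Sat/Fri  2314: Sun/Sat  2315: Mon/Sun  2316: Wed/Mon ✓  2317: Thu/Wed  …(25 more)…  2343: Mon/Sun  2344: Wed/Mon ✓  2345: Thu/Wed  2346: Fri/Thu  2347: Sat/Fri  2348: Mon/Sat  2349: Tue/Mon  2350: Wed/Tue  2351: Thu/Wed  2352: Sat/Thu  2353: Sun/Sat  2354: Mon/Sun  2355: Tue/Mon  2356: Thu/Tue
Both conditions hold in: 2316, 2344 — 2.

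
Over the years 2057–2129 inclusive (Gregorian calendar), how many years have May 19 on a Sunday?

Track May 19's weekday year by year (advancing +1, or +2 across a Feb 29):
  2057: Sat  2058: Sun (+1) ✓  2059: Mon (+1)  2060: Wed (+2)  2061: Thu (+1)
  2062: Fri (+1)  2063: Sat (+1)  2064: Mon (+2)  2065: Tue (+1)  2066: Wed (+1)
  2067: Thu (+1)  2068: Sat (+2)  2069: Sun (+1) ✓  2070: Mon (+1)  … (45 more years) …
  2116: Tue (+2)  2117: Wed (+1)  2118: Thu (+1)  2119: Fri (+1)  2120: Sun (+2) ✓
  2121: Mon (+1)  2122: Tue (+1)  2123: Wed (+1)  2124: Fri (+2)  2125: Sat (+1)
  2126: Sun (+1) ✓  2127: Mon (+1)  2128: Wed (+2)  2129: Thu (+1)
Sunday years: 2058, 2069, 2075, 2080, 2086, 2097, 2109, 2115, 2120, 2126 — 10 in total.

10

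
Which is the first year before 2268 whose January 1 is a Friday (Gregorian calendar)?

Jan 1 advances by 2 weekdays after a leap year and by 1 after a common year.
2268: Jan 1 is Wednesday (leap).
2267: Tuesday
2266: Monday
2265: Sunday
2264: Friday (leap)
2264 begins on a Friday

2264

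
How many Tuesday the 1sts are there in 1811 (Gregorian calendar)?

2

Check the 1st of each month of 1811: Jan 1: Tue, Feb 1: Fri, Mar 1: Fri, Apr 1: Mon, May 1: Wed, Jun 1: Sat, Jul 1: Mon, Aug 1: Thu, Sep 1: Sun, Oct 1: Tue, Nov 1: Fri, Dec 1: Sun.
Tuesday occurs in January, October — 2 months.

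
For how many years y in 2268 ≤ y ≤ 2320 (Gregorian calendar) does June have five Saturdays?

June has 30 days; it has five Saturdays when Saturday falls among the first (month-length − 28) days — i.e. when June 1 is one of Saturday/Friday.
June 1 by year: 2268:Mon 2269:Tue 2270:Wed 2271:Thu 2272:Sat✓ 2273:Sun 2274:Mon 2275:Tue 2276:Thu 2277:Fri✓ 2278:Sat✓ 2279:Sun 2280:Tue 2281:Wed 2282:Thu …(23 more)… 2306:Fri✓ 2307:Sat✓ 2308:Mon 2309:Tue 2310:Wed 2311:Thu 2312:Sat✓ 2313:Sun 2314:Mon 2315:Tue 2316:Thu 2317:Fri✓ 2318:Sat✓ 2319:Sun 2320:Tue
Years with five Saturdays: 2272, 2277, 2278, 2283, 2288, 2289, 2294, 2295, 2300, 2301, 2306, 2307, 2312, 2317, 2318 → 15.

15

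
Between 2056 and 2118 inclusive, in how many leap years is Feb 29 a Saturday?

Leap years in 2056–2118: 15 of them.
Feb 29 weekday advances by 5 (mod 7) from one leap year to the next four years later (or differs when a century non-leap intervenes).
Leap-day weekdays: 2056:Tue 2060:Sun 2064:Fri 2068:Wed 2072:Mon 2076:Sat✓ 2080:Thu 2084:Tue 2088:Sun 2092:Fri 2096:Wed 2104:Fri 2108:Wed 2112:Mon 2116:Sat✓
Saturday: 2076, 2116 → 2.

2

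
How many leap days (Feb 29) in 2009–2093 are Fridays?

3

Leap years in 2009–2093: 21 of them.
Feb 29 weekday advances by 5 (mod 7) from one leap year to the next four years later (or differs when a century non-leap intervenes).
Leap-day weekdays: 2012:Wed 2016:Mon 2020:Sat 2024:Thu 2028:Tue 2032:Sun 2036:Fri✓ 2040:Wed 2044:Mon 2048:Sat 2052:Thu 2056:Tue 2060:Sun 2064:Fri✓ 2068:Wed 2072:Mon 2076:Sat 2080:Thu 2084:Tue 2088:Sun 2092:Fri✓
Friday: 2036, 2064, 2092 → 3.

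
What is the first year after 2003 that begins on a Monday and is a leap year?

2024

Jan 1 advances by 2 weekdays after a leap year and by 1 after a common year.
2003: Jan 1 is Wednesday.
2004: Thursday (leap)
2005: Saturday
2006: Sunday
2007: Monday
2008: Tuesday (leap)
2009: Thursday
2010: Friday
2011: Saturday
2012: Sunday (leap)
2013: Tuesday
2014: Wednesday
2015: Thursday
2016: Friday (leap)
2017: Sunday
2018: Monday
2019: Tuesday
2020: Wednesday (leap)
2021: Friday
2022: Saturday
2023: Sunday
2024: Monday (leap)
2024 begins on a Monday and is a leap year.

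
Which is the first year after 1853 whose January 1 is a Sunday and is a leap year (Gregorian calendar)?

Jan 1 advances by 2 weekdays after a leap year and by 1 after a common year.
1853: Jan 1 is Saturday.
1854: Sunday
1855: Monday
1856: Tuesday (leap)
1857: Thursday
1858: Friday
1859: Saturday
1860: Sunday (leap)
1860 begins on a Sunday and is a leap year.

1860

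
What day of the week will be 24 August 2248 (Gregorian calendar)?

January 1, 2248 is a Saturday.
August 24 is day 237 of the year, i.e. 236 days after Jan 1.
236 mod 7 = 5, so advance 5 weekdays from Saturday: Thursday.

Thursday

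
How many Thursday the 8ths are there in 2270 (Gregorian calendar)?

Check the 8th of each month of 2270: Jan 8: Sat, Feb 8: Tue, Mar 8: Tue, Apr 8: Fri, May 8: Sun, Jun 8: Wed, Jul 8: Fri, Aug 8: Mon, Sep 8: Thu, Oct 8: Sat, Nov 8: Tue, Dec 8: Thu.
Thursday occurs in September, December — 2 months.

2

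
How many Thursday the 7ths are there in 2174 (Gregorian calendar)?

Check the 7th of each month of 2174: Jan 7: Fri, Feb 7: Mon, Mar 7: Mon, Apr 7: Thu, May 7: Sat, Jun 7: Tue, Jul 7: Thu, Aug 7: Sun, Sep 7: Wed, Oct 7: Fri, Nov 7: Mon, Dec 7: Wed.
Thursday occurs in April, July — 2 months.

2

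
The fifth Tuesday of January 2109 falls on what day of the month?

29

January 1, 2109 is a Tuesday, so the first Tuesday is the 1st.
The fifth Tuesday is 1 + 28 = 29.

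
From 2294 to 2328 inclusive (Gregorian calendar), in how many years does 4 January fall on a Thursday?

Track 4 January's weekday year by year (advancing +1, or +2 across a Feb 29):
  2294: Thu ✓  2295: Fri (+1)  2296: Sat (+1)  2297: Mon (+2)  2298: Tue (+1)
  2299: Wed (+1)  2300: Thu (+1) ✓  2301: Fri (+1)  2302: Sat (+1)  2303: Sun (+1)
  2304: Mon (+1)  2305: Wed (+2)  2306: Thu (+1) ✓  2307: Fri (+1)  … (7 more years) …
  2315: Mon (+1)  2316: Tue (+1)  2317: Thu (+2) ✓  2318: Fri (+1)  2319: Sat (+1)
  2320: Sun (+1)  2321: Tue (+2)  2322: Wed (+1)  2323: Thu (+1) ✓  2324: Fri (+1)
  2325: Sun (+2)  2326: Mon (+1)  2327: Tue (+1)  2328: Wed (+1)
Thursday years: 2294, 2300, 2306, 2312, 2317, 2323 — 6 in total.

6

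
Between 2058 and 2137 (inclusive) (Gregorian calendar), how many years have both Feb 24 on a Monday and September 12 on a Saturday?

2

Check each year's weekday for Feb 24 and September 12:
  2058: Sun/Thu  2059: Mon/Fri  2060: Tue/Sun  2061: Thu/Mon  2062: Fri/Tue  2063: Sat/Wed  2064: Sun/Fri  2065: Tue/Sat  2066: Wed/Sun  2067: Thu/Mon  2068: Fri/Wed  2069: Sun/Thu  2070: Mon/Fri  2071: Tue/Sat  …(52 more)…  2124: Thu/Tue  2125: Sat/Wed  2126: Sun/Thu  2127: Mon/Fri  2128: Tue/Sun  2129: Thu/Mon  2130: Fri/Tue  2131: Sat/Wed  2132: Sun/Fri  2133: Tue/Sat  2134: Wed/Sun  2135: Thu/Mon  2136: Fri/Wed  2137: Sun/Thu
Both conditions hold in: 2076, 2116 — 2.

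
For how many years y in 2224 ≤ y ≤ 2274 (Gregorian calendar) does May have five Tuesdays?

May has 31 days; it has five Tuesdays when Tuesday falls among the first (month-length − 28) days — i.e. when May 1 is one of Tuesday/Monday/Sunday.
May 1 by year: 2224:Sat 2225:Sun✓ 2226:Mon✓ 2227:Tue✓ 2228:Thu 2229:Fri 2230:Sat 2231:Sun✓ 2232:Tue✓ 2233:Wed 2234:Thu 2235:Fri 2236:Sun✓ 2237:Mon✓ 2238:Tue✓ …(21 more)… 2260:Tue✓ 2261:Wed 2262:Thu 2263:Fri 2264:Sun✓ 2265:Mon✓ 2266:Tue✓ 2267:Wed 2268:Fri 2269:Sat 2270:Sun✓ 2271:Mon✓ 2272:Wed 2273:Thu 2274:Fri
Years with five Tuesdays: 2225, 2226, 2227, 2231, 2232, 2236, 2237, 2238, 2242, 2243, 2248, 2249, 2253, 2254, 2255, 2259, 2260, 2264, 2265, 2266, 2270, 2271 → 22.

22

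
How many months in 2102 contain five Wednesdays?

4

A month of length L has five Wednesdays iff its first Wednesday is on day ≤ L−28 (so day 1–3 in a 31-day month, 1–2 in a 30-day month, day 1 in a leap February).
Checking each month of 2102: Jan starts Sun (31d); Feb starts Wed (28d); Mar starts Wed (31d) ✓; Apr starts Sat (30d); May starts Mon (31d) ✓; Jun starts Thu (30d); Jul starts Sat (31d); Aug starts Tue (31d) ✓; Sep starts Fri (30d); Oct starts Sun (31d); Nov starts Wed (30d) ✓; Dec starts Fri (31d).
Five-Wednesday months: March, May, August, November → 4.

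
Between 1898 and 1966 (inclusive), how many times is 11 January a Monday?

Track 11 January's weekday year by year (advancing +1, or +2 across a Feb 29):
  1898: Tue  1899: Wed (+1)  1900: Thu (+1)  1901: Fri (+1)  1902: Sat (+1)
  1903: Sun (+1)  1904: Mon (+1) ✓  1905: Wed (+2)  1906: Thu (+1)  1907: Fri (+1)
  1908: Sat (+1)  1909: Mon (+2) ✓  1910: Tue (+1)  1911: Wed (+1)  … (41 more years) …
  1953: Sun (+2)  1954: Mon (+1) ✓  1955: Tue (+1)  1956: Wed (+1)  1957: Fri (+2)
  1958: Sat (+1)  1959: Sun (+1)  1960: Mon (+1) ✓  1961: Wed (+2)  1962: Thu (+1)
  1963: Fri (+1)  1964: Sat (+1)  1965: Mon (+2) ✓  1966: Tue (+1)
Monday years: 1904, 1909, 1915, 1926, 1932, 1937, 1943, 1954, 1960, 1965 — 10 in total.

10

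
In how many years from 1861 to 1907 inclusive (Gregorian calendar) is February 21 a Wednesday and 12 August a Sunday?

6

Check each year's weekday for February 21 and 12 August:
  1861: Thu/Mon  1862: Fri/Tue  1863: Sat/Wed  1864: Sun/Fri  1865: Tue/Sat  1866: Wed/Sun ✓  1867: Thu/Mon  1868: Fri/Wed  1869: Sun/Thu  1870: Mon/Fri  1871: Tue/Sat  1872: Wed/Mon  1873: Fri/Tue  1874: Sat/Wed  …(19 more)…  1894: Wed/Sun ✓  1895: Thu/Mon  1896: Fri/Wed  1897: Sun/Thu  1898: Mon/Fri  1899: Tue/Sat  1900: Wed/Sun ✓  1901: Thu/Mon  1902: Fri/Tue  1903: Sat/Wed  1904: Sun/Fri  1905: Tue/Sat  1906: Wed/Sun ✓  1907: Thu/Mon
Both conditions hold in: 1866, 1877, 1883, 1894, 1900, 1906 — 6.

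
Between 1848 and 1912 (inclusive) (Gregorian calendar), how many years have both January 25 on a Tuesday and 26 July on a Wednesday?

2

Check each year's weekday for January 25 and 26 July:
  1848: Tue/Wed ✓  1849: Thu/Thu  1850: Fri/Fri  1851: Sat/Sat  1852: Sun/Mon  1853: Tue/Tue  1854: Wed/Wed  1855: Thu/Thu  1856: Fri/Sat  1857: Sun/Sun  1858: Mon/Mon  1859: Tue/Tue  1860: Wed/Thu  1861: Fri/Fri  …(37 more)…  1899: Wed/Wed  1900: Thu/Thu  1901: Fri/Fri  1902: Sat/Sat  1903: Sun/Sun  1904: Mon/Tue  1905: Wed/Wed  1906: Thu/Thu  1907: Fri/Fri  1908: Sat/Sun  1909: Mon/Mon  1910: Tue/Tue  1911: Wed/Wed  1912: Thu/Fri
Both conditions hold in: 1848, 1876 — 2.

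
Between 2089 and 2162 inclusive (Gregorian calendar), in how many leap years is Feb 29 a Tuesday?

2

Leap years in 2089–2162: 17 of them.
Feb 29 weekday advances by 5 (mod 7) from one leap year to the next four years later (or differs when a century non-leap intervenes).
Leap-day weekdays: 2092:Fri 2096:Wed 2104:Fri 2108:Wed 2112:Mon 2116:Sat 2120:Thu 2124:Tue✓ 2128:Sun 2132:Fri 2136:Wed 2140:Mon 2144:Sat 2148:Thu 2152:Tue✓ 2156:Sun 2160:Fri
Tuesday: 2124, 2152 → 2.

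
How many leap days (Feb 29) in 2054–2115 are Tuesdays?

Leap years in 2054–2115: 14 of them.
Feb 29 weekday advances by 5 (mod 7) from one leap year to the next four years later (or differs when a century non-leap intervenes).
Leap-day weekdays: 2056:Tue✓ 2060:Sun 2064:Fri 2068:Wed 2072:Mon 2076:Sat 2080:Thu 2084:Tue✓ 2088:Sun 2092:Fri 2096:Wed 2104:Fri 2108:Wed 2112:Mon
Tuesday: 2056, 2084 → 2.

2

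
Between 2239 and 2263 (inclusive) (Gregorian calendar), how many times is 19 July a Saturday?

4

Track 19 July's weekday year by year (advancing +1, or +2 across a Feb 29):
  2239: Fri  2240: Sun (+2)  2241: Mon (+1)  2242: Tue (+1)  2243: Wed (+1)
  2244: Fri (+2)  2245: Sat (+1) ✓  2246: Sun (+1)  2247: Mon (+1)  2248: Wed (+2)
  2249: Thu (+1)  2250: Fri (+1)  2251: Sat (+1) ✓  2252: Mon (+2)  2253: Tue (+1)
  2254: Wed (+1)  2255: Thu (+1)  2256: Sat (+2) ✓  2257: Sun (+1)  2258: Mon (+1)
  2259: Tue (+1)  2260: Thu (+2)  2261: Fri (+1)  2262: Sat (+1) ✓  2263: Sun (+1)
Saturday years: 2245, 2251, 2256, 2262 — 4 in total.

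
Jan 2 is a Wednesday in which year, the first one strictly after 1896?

From one year to the next, a fixed date's weekday advances by 1, or by 2 when a Feb 29 lies between the two dates.
1896: January 2 is Thursday.
1897: Saturday (+2)
1898: Sunday (+1)
1899: Monday (+1)
1900: Tuesday (+1)
1901: Wednesday (+1)
Jan 2 falls on a Wednesday in 1901.

1901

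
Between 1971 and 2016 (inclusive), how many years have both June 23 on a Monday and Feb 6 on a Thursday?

Check each year's weekday for June 23 and Feb 6:
  1971: Wed/Sat  1972: Fri/Sun  1973: Sat/Tue  1974: Sun/Wed  1975: Mon/Thu ✓  1976: Wed/Fri  1977: Thu/Sun  1978: Fri/Mon  1979: Sat/Tue  1980: Mon/Wed  1981: Tue/Fri  1982: Wed/Sat  1983: Thu/Sun  1984: Sat/Mon  …(18 more)…  2003: Mon/Thu ✓  2004: Wed/Fri  2005: Thu/Sun  2006: Fri/Mon  2007: Sat/Tue  2008: Mon/Wed  2009: Tue/Fri  2010: Wed/Sat  2011: Thu/Sun  2012: Sat/Mon  2013: Sun/Wed  2014: Mon/Thu ✓  2015: Tue/Fri  2016: Thu/Sat
Both conditions hold in: 1975, 1986, 1997, 2003, 2014 — 5.

5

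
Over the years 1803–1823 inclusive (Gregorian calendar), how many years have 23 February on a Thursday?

Track 23 February's weekday year by year (advancing +1, or +2 across a Feb 29):
  1803: Wed  1804: Thu (+1) ✓  1805: Sat (+2)  1806: Sun (+1)  1807: Mon (+1)
  1808: Tue (+1)  1809: Thu (+2) ✓  1810: Fri (+1)  1811: Sat (+1)  1812: Sun (+1)
  1813: Tue (+2)  1814: Wed (+1)  1815: Thu (+1) ✓  1816: Fri (+1)  1817: Sun (+2)
  1818: Mon (+1)  1819: Tue (+1)  1820: Wed (+1)  1821: Fri (+2)  1822: Sat (+1)
  1823: Sun (+1)
Thursday years: 1804, 1809, 1815 — 3 in total.

3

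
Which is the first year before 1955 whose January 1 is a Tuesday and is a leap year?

Jan 1 advances by 2 weekdays after a leap year and by 1 after a common year.
1955: Jan 1 is Saturday.
1954: Friday
1953: Thursday
1952: Tuesday (leap)
1952 begins on a Tuesday and is a leap year.

1952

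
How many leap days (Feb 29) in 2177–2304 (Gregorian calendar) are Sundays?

Leap years in 2177–2304: 30 of them.
Feb 29 weekday advances by 5 (mod 7) from one leap year to the next four years later (or differs when a century non-leap intervenes).
Leap-day weekdays: 2180:Tue 2184:Sun✓ 2188:Fri 2192:Wed 2196:Mon 2204:Wed 2208:Mon 2212:Sat 2216:Thu 2220:Tue 2224:Sun✓ 2228:Fri 2232:Wed …(4 more)… 2252:Sun✓ 2256:Fri 2260:Wed 2264:Mon 2268:Sat 2272:Thu 2276:Tue 2280:Sun✓ 2284:Fri 2288:Wed 2292:Mon 2296:Sat 2304:Mon
Sunday: 2184, 2224, 2252, 2280 → 4.

4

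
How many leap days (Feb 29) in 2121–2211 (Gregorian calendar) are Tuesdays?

3

Leap years in 2121–2211: 21 of them.
Feb 29 weekday advances by 5 (mod 7) from one leap year to the next four years later (or differs when a century non-leap intervenes).
Leap-day weekdays: 2124:Tue✓ 2128:Sun 2132:Fri 2136:Wed 2140:Mon 2144:Sat 2148:Thu 2152:Tue✓ 2156:Sun 2160:Fri 2164:Wed 2168:Mon 2172:Sat 2176:Thu 2180:Tue✓ 2184:Sun 2188:Fri 2192:Wed 2196:Mon 2204:Wed 2208:Mon
Tuesday: 2124, 2152, 2180 → 3.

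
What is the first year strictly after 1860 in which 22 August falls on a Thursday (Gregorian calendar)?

1861

From one year to the next, a fixed date's weekday advances by 1, or by 2 when a Feb 29 lies between the two dates.
1860: August 22 is Wednesday.
1861: Thursday (+1)
22 August falls on a Thursday in 1861.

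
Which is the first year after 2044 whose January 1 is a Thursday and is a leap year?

Jan 1 advances by 2 weekdays after a leap year and by 1 after a common year.
2044: Jan 1 is Friday (leap).
2045: Sunday
2046: Monday
2047: Tuesday
2048: Wednesday (leap)
2049: Friday
2050: Saturday
2051: Sunday
2052: Monday (leap)
2053: Wednesday
2054: Thursday
2055: Friday
2056: Saturday (leap)
2057: Monday
2058: Tuesday
2059: Wednesday
2060: Thursday (leap)
2060 begins on a Thursday and is a leap year.

2060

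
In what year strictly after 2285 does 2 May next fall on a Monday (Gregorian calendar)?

From one year to the next, a fixed date's weekday advances by 1, or by 2 when a Feb 29 lies between the two dates.
2285: May 2 is Saturday.
2286: Sunday (+1)
2287: Monday (+1)
2 May falls on a Monday in 2287.

2287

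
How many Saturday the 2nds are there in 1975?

Check the 2nd of each month of 1975: Jan 2: Thu, Feb 2: Sun, Mar 2: Sun, Apr 2: Wed, May 2: Fri, Jun 2: Mon, Jul 2: Wed, Aug 2: Sat, Sep 2: Tue, Oct 2: Thu, Nov 2: Sun, Dec 2: Tue.
Saturday occurs in August — 1 month.

1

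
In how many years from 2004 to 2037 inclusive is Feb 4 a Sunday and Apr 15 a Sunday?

Check each year's weekday for Feb 4 and Apr 15:
  2004: Wed/Thu  2005: Fri/Fri  2006: Sat/Sat  2007: Sun/Sun ✓  2008: Mon/Tue  2009: Wed/Wed  2010: Thu/Thu  2011: Fri/Fri  2012: Sat/Sun  2013: Mon/Mon  2014: Tue/Tue  2015: Wed/Wed  2016: Thu/Fri  2017: Sat/Sat  …(6 more)…  2024: Sun/Mon  2025: Tue/Tue  2026: Wed/Wed  2027: Thu/Thu  2028: Fri/Sat  2029: Sun/Sun ✓  2030: Mon/Mon  2031: Tue/Tue  2032: Wed/Thu  2033: Fri/Fri  2034: Sat/Sat  2035: Sun/Sun ✓  2036: Mon/Tue  2037: Wed/Wed
Both conditions hold in: 2007, 2018, 2029, 2035 — 4.

4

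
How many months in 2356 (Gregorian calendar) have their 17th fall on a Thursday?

1

Check the 17th of each month of 2356: Jan 17: Tue, Feb 17: Fri, Mar 17: Sat, Apr 17: Tue, May 17: Thu, Jun 17: Sun, Jul 17: Tue, Aug 17: Fri, Sep 17: Mon, Oct 17: Wed, Nov 17: Sat, Dec 17: Mon.
Thursday occurs in May — 1 month.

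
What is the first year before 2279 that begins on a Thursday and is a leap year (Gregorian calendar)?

Jan 1 advances by 2 weekdays after a leap year and by 1 after a common year.
2279: Jan 1 is Wednesday.
2278: Tuesday
2277: Monday
2276: Saturday (leap)
2275: Friday
2274: Thursday
2273: Wednesday
2272: Monday (leap)
2271: Sunday
2270: Saturday
2269: Friday
2268: Wednesday (leap)
2267: Tuesday
2266: Monday
2265: Sunday
2264: Friday (leap)
2263: Thursday
2262: Wednesday
2261: Tuesday
2260: Sunday (leap)
2259: Saturday
2258: Friday
2257: Thursday
2256: Tuesday (leap)
2255: Monday
2254: Sunday
2253: Saturday
2252: Thursday (leap)
2252 begins on a Thursday and is a leap year.

2252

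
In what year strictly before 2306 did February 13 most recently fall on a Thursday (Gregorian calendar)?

2302

From one year to the next, a fixed date's weekday advances by 1, or by 2 when a Feb 29 lies between the two dates.
2306: February 13 is Tuesday.
2305: Monday (−1)
2304: Saturday (−2)
2303: Friday (−1)
2302: Thursday (−1)
February 13 falls on a Thursday in 2302.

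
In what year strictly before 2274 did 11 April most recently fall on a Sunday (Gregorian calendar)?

2269

From one year to the next, a fixed date's weekday advances by 1, or by 2 when a Feb 29 lies between the two dates.
2274: April 11 is Saturday.
2273: Friday (−1)
2272: Thursday (−1)
2271: Tuesday (−2)
2270: Monday (−1)
2269: Sunday (−1)
11 April falls on a Sunday in 2269.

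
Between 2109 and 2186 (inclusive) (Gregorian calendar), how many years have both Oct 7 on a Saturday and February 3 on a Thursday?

3

Check each year's weekday for Oct 7 and February 3:
  2109: Mon/Sun  2110: Tue/Mon  2111: Wed/Tue  2112: Fri/Wed  2113: Sat/Fri  2114: Sun/Sat  2115: Mon/Sun  2116: Wed/Mon  2117: Thu/Wed  2118: Fri/Thu  2119: Sat/Fri  2120: Mon/Sat  2121: Tue/Mon  2122: Wed/Tue  …(50 more)…  2173: Thu/Wed  2174: Fri/Thu  2175: Sat/Fri  2176: Mon/Sat  2177: Tue/Mon  2178: Wed/Tue  2179: Thu/Wed  2180: Sat/Thu ✓  2181: Sun/Sat  2182: Mon/Sun  2183: Tue/Mon  2184: Thu/Tue  2185: Fri/Thu  2186: Sat/Fri
Both conditions hold in: 2124, 2152, 2180 — 3.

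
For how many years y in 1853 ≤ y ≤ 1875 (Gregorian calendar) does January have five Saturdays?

January has 31 days; it has five Saturdays when Saturday falls among the first (month-length − 28) days — i.e. when January 1 is one of Saturday/Friday/Thursday.
January 1 by year: 1853:Sat✓ 1854:Sun 1855:Mon 1856:Tue 1857:Thu✓ 1858:Fri✓ 1859:Sat✓ 1860:Sun 1861:Tue 1862:Wed 1863:Thu✓ 1864:Fri✓ 1865:Sun 1866:Mon 1867:Tue 1868:Wed 1869:Fri✓ 1870:Sat✓ 1871:Sun 1872:Mon 1873:Wed 1874:Thu✓ 1875:Fri✓
Years with five Saturdays: 1853, 1857, 1858, 1859, 1863, 1864, 1869, 1870, 1874, 1875 → 10.

10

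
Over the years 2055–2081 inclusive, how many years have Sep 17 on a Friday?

4

Track Sep 17's weekday year by year (advancing +1, or +2 across a Feb 29):
  2055: Fri ✓  2056: Sun (+2)  2057: Mon (+1)  2058: Tue (+1)  2059: Wed (+1)
  2060: Fri (+2) ✓  2061: Sat (+1)  2062: Sun (+1)  2063: Mon (+1)  2064: Wed (+2)
  2065: Thu (+1)  2066: Fri (+1) ✓  2067: Sat (+1)  2068: Mon (+2)  2069: Tue (+1)
  2070: Wed (+1)  2071: Thu (+1)  2072: Sat (+2)  2073: Sun (+1)  2074: Mon (+1)
  2075: Tue (+1)  2076: Thu (+2)  2077: Fri (+1) ✓  2078: Sat (+1)  2079: Sun (+1)
  2080: Tue (+2)  2081: Wed (+1)
Friday years: 2055, 2060, 2066, 2077 — 4 in total.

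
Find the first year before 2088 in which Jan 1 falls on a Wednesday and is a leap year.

2076

Jan 1 advances by 2 weekdays after a leap year and by 1 after a common year.
2088: Jan 1 is Thursday (leap).
2087: Wednesday
2086: Tuesday
2085: Monday
2084: Saturday (leap)
2083: Friday
2082: Thursday
2081: Wednesday
2080: Monday (leap)
2079: Sunday
2078: Saturday
2077: Friday
2076: Wednesday (leap)
2076 begins on a Wednesday and is a leap year.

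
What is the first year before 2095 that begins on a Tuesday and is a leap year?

Jan 1 advances by 2 weekdays after a leap year and by 1 after a common year.
2095: Jan 1 is Saturday.
2094: Friday
2093: Thursday
2092: Tuesday (leap)
2092 begins on a Tuesday and is a leap year.

2092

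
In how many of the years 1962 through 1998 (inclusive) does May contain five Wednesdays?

May has 31 days; it has five Wednesdays when Wednesday falls among the first (month-length − 28) days — i.e. when May 1 is one of Wednesday/Tuesday/Monday.
May 1 by year: 1962:Tue✓ 1963:Wed✓ 1964:Fri 1965:Sat 1966:Sun 1967:Mon✓ 1968:Wed✓ 1969:Thu 1970:Fri 1971:Sat 1972:Mon✓ 1973:Tue✓ 1974:Wed✓ 1975:Thu 1976:Sat …(7 more)… 1984:Tue✓ 1985:Wed✓ 1986:Thu 1987:Fri 1988:Sun 1989:Mon✓ 1990:Tue✓ 1991:Wed✓ 1992:Fri 1993:Sat 1994:Sun 1995:Mon✓ 1996:Wed✓ 1997:Thu 1998:Fri
Years with five Wednesdays: 1962, 1963, 1967, 1968, 1972, 1973, 1974, 1978, 1979, 1984, 1985, 1989, 1990, 1991, 1995, 1996 → 16.

16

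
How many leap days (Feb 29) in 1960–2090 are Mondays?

5

Leap years in 1960–2090: 33 of them.
Feb 29 weekday advances by 5 (mod 7) from one leap year to the next four years later (or differs when a century non-leap intervenes).
Leap-day weekdays: 1960:Mon✓ 1964:Sat 1968:Thu 1972:Tue 1976:Sun 1980:Fri 1984:Wed 1988:Mon✓ 1992:Sat 1996:Thu 2000:Tue 2004:Sun 2008:Fri …(7 more)… 2040:Wed 2044:Mon✓ 2048:Sat 2052:Thu 2056:Tue 2060:Sun 2064:Fri 2068:Wed 2072:Mon✓ 2076:Sat 2080:Thu 2084:Tue 2088:Sun
Monday: 1960, 1988, 2016, 2044, 2072 → 5.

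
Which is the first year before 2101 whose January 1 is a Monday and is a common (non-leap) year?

Jan 1 advances by 2 weekdays after a leap year and by 1 after a common year.
2101: Jan 1 is Saturday.
2100: Friday
2099: Thursday
2098: Wednesday
2097: Tuesday
2096: Sunday (leap)
2095: Saturday
2094: Friday
2093: Thursday
2092: Tuesday (leap)
2091: Monday
2091 begins on a Monday and is a common year.

2091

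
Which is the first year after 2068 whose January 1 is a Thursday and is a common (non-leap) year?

2071

Jan 1 advances by 2 weekdays after a leap year and by 1 after a common year.
2068: Jan 1 is Sunday (leap).
2069: Tuesday
2070: Wednesday
2071: Thursday
2071 begins on a Thursday and is a common year.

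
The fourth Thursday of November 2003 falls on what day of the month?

November 1, 2003 is a Saturday, so the first Thursday is the 6th.
The fourth Thursday is 6 + 21 = 27.

27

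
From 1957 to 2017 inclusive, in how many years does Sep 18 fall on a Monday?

9

Track Sep 18's weekday year by year (advancing +1, or +2 across a Feb 29):
  1957: Wed  1958: Thu (+1)  1959: Fri (+1)  1960: Sun (+2)  1961: Mon (+1) ✓
  1962: Tue (+1)  1963: Wed (+1)  1964: Fri (+2)  1965: Sat (+1)  1966: Sun (+1)
  1967: Mon (+1) ✓  1968: Wed (+2)  1969: Thu (+1)  1970: Fri (+1)  … (33 more years) …
  2004: Sat (+2)  2005: Sun (+1)  2006: Mon (+1) ✓  2007: Tue (+1)  2008: Thu (+2)
  2009: Fri (+1)  2010: Sat (+1)  2011: Sun (+1)  2012: Tue (+2)  2013: Wed (+1)
  2014: Thu (+1)  2015: Fri (+1)  2016: Sun (+2)  2017: Mon (+1) ✓
Monday years: 1961, 1967, 1972, 1978, 1989, 1995, 2000, 2006, 2017 — 9 in total.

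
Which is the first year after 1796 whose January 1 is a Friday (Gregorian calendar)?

Jan 1 advances by 2 weekdays after a leap year and by 1 after a common year.
1796: Jan 1 is Friday (leap).
1797: Sunday
1798: Monday
1799: Tuesday
1800: Wednesday
1801: Thursday
1802: Friday
1802 begins on a Friday

1802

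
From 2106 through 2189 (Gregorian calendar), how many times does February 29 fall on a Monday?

3

Leap years in 2106–2189: 21 of them.
Feb 29 weekday advances by 5 (mod 7) from one leap year to the next four years later (or differs when a century non-leap intervenes).
Leap-day weekdays: 2108:Wed 2112:Mon✓ 2116:Sat 2120:Thu 2124:Tue 2128:Sun 2132:Fri 2136:Wed 2140:Mon✓ 2144:Sat 2148:Thu 2152:Tue 2156:Sun 2160:Fri 2164:Wed 2168:Mon✓ 2172:Sat 2176:Thu 2180:Tue 2184:Sun 2188:Fri
Monday: 2112, 2140, 2168 → 3.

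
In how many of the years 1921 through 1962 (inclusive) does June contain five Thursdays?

13

June has 30 days; it has five Thursdays when Thursday falls among the first (month-length − 28) days — i.e. when June 1 is one of Thursday/Wednesday.
June 1 by year: 1921:Wed✓ 1922:Thu✓ 1923:Fri 1924:Sun 1925:Mon 1926:Tue 1927:Wed✓ 1928:Fri 1929:Sat 1930:Sun 1931:Mon 1932:Wed✓ 1933:Thu✓ 1934:Fri 1935:Sat …(12 more)… 1948:Tue 1949:Wed✓ 1950:Thu✓ 1951:Fri 1952:Sun 1953:Mon 1954:Tue 1955:Wed✓ 1956:Fri 1957:Sat 1958:Sun 1959:Mon 1960:Wed✓ 1961:Thu✓ 1962:Fri
Years with five Thursdays: 1921, 1922, 1927, 1932, 1933, 1938, 1939, 1944, 1949, 1950, 1955, 1960, 1961 → 13.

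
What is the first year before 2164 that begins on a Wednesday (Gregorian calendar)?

2155

Jan 1 advances by 2 weekdays after a leap year and by 1 after a common year.
2164: Jan 1 is Sunday (leap).
2163: Saturday
2162: Friday
2161: Thursday
2160: Tuesday (leap)
2159: Monday
2158: Sunday
2157: Saturday
2156: Thursday (leap)
2155: Wednesday
2155 begins on a Wednesday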